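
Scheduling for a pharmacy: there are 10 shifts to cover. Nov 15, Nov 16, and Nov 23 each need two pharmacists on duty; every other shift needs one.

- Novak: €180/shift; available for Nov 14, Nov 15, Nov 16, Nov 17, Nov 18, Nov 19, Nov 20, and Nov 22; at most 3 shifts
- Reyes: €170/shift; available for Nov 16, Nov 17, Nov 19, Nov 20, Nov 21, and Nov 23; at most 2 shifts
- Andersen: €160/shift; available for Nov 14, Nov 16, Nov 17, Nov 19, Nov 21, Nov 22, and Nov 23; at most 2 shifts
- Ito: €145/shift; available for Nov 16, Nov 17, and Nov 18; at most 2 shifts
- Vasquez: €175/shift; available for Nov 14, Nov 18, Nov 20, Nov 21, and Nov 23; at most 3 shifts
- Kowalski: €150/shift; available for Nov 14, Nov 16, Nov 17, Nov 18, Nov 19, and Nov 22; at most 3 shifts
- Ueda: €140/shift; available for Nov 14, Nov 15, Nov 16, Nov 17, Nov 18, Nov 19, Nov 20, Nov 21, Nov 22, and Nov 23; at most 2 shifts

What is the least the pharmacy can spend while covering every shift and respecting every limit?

Nov 15 can only be covered by Novak and Ueda, so that assignment is forced.
Picking the cheapest available pharmacist for each shift independently would cost €1885, but that ignores the shift limits.
An optimal schedule: Nov 14→Kowalski, Nov 15→Ueda+Novak, Nov 16→Andersen+Reyes, Nov 17→Ito, Nov 18→Ito, Nov 19→Kowalski, Nov 20→Ueda, Nov 21→Andersen, Nov 22→Kowalski, Nov 23→Reyes+Vasquez.
Total: 150 + 140 + 180 + 160 + 170 + 145 + 145 + 150 + 140 + 160 + 150 + 170 + 175 = €2035.

€2035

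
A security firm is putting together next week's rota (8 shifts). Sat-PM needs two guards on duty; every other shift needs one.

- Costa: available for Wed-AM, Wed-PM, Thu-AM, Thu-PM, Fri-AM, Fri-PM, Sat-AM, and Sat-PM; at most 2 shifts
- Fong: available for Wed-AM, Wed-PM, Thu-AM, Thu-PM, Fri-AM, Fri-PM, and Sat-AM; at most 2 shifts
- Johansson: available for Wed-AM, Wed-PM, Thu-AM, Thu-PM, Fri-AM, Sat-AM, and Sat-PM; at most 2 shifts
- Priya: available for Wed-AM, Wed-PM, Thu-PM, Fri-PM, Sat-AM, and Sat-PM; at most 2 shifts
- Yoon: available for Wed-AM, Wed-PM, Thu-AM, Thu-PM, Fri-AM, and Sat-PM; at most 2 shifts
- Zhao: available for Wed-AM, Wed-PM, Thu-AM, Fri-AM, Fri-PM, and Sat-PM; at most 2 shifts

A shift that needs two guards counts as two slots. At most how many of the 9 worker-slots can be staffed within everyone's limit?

Total capacity across all guards is 2+2+2+2+2+2 = 12, and 9 slots are needed, so at most 9 can be filled.
An assignment achieving 9: Wed-AM→Priya, Wed-PM→Yoon, Thu-AM→Fong, Thu-PM→Fong, Fri-AM→Johansson, Fri-PM→Costa, Sat-AM→Costa, Sat-PM→Johansson+Priya.
Loads: Costa 2/2, Fong 2/2, Johansson 2/2, Priya 2/2, Yoon 1/2, Zhao 0/2.

9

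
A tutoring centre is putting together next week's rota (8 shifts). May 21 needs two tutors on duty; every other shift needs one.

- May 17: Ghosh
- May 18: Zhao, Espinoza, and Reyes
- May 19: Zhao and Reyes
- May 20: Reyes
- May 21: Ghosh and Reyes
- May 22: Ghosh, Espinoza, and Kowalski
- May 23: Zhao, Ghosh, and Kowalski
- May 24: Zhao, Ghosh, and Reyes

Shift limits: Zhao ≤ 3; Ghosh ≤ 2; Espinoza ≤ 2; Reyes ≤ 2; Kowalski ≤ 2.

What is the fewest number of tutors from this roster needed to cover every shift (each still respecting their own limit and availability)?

4

9 slots to fill and no one can take more than 3, so at least ⌈9/3⌉ = 3 tutors are needed.
Any 3 tutors together have capacity at most 3+2+2 = 7 < 9 slots, so 3 can never suffice.
Zhao, Ghosh, Espinoza, and Reyes alone can cover everything: May 17→Ghosh, May 18→Espinoza, May 19→Zhao, May 20→Reyes, May 21→Ghosh+Reyes, May 22→Espinoza, May 23→Zhao, May 24→Zhao.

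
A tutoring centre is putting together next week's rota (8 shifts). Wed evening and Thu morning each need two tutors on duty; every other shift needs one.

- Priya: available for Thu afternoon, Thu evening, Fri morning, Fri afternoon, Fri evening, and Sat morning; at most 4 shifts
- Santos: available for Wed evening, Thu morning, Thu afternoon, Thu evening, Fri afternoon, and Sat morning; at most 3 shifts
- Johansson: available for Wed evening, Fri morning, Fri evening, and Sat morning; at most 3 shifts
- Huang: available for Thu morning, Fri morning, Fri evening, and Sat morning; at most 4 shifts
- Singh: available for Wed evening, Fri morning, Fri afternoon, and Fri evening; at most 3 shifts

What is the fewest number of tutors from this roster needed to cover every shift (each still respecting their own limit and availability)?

10 slots to fill and no one can take more than 4, so at least ⌈10/4⌉ = 3 tutors are needed.
No set of 3 tutors can cover every shift (each such set leaves at least one shift with no one available or exceeds a cap).
Priya, Santos, Johansson, and Huang alone can cover everything: Wed evening→Santos+Johansson, Thu morning→Santos+Huang, Thu afternoon→Priya, Thu evening→Priya, Fri morning→Priya, Fri afternoon→Priya, Fri evening→Johansson, Sat morning→Santos.

4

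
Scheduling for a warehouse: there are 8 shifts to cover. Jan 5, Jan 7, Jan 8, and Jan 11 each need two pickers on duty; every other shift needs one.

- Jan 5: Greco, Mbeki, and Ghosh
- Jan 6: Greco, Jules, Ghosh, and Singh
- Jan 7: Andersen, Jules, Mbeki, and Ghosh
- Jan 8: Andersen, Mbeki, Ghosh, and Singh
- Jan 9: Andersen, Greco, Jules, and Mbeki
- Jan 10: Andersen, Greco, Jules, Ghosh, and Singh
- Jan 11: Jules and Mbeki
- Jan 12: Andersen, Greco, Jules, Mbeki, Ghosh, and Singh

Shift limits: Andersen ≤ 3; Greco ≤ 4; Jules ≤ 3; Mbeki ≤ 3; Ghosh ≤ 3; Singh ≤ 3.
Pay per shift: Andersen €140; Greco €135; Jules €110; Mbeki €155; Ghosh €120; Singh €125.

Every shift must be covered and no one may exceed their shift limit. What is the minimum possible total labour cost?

€1490

Jan 11 can only be covered by Jules and Mbeki, so that assignment is forced.
Picking the cheapest available picker for each shift independently would cost €1435, but that ignores the shift limits.
An optimal schedule: Jan 5→Ghosh+Greco, Jan 6→Jules, Jan 7→Jules+Ghosh, Jan 8→Ghosh+Singh, Jan 9→Greco, Jan 10→Singh, Jan 11→Jules+Mbeki, Jan 12→Singh.
Total: 120 + 135 + 110 + 110 + 120 + 120 + 125 + 135 + 125 + 110 + 155 + 125 = €1490.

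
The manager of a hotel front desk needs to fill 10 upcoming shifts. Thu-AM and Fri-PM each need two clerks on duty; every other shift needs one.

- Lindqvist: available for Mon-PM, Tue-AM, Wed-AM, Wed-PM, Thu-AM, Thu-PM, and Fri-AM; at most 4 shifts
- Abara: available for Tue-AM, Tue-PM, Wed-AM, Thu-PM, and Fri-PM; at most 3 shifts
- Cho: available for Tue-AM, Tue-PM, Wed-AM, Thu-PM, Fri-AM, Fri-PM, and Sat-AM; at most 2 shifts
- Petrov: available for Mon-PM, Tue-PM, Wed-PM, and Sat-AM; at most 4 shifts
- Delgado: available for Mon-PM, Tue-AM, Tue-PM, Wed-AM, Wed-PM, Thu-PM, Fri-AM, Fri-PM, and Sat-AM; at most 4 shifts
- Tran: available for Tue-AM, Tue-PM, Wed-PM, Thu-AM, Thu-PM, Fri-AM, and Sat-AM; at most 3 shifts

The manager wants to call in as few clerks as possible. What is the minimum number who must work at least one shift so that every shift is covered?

4

12 slots to fill and no one can take more than 4, so at least ⌈12/4⌉ = 3 clerks are needed.
Shifts {Thu-AM, Fri-PM} need 4 slots, but among the clerks available for them (Lindqvist, Abara, Cho, Delgado, and Tran) any 3 together supply at most 3. So 3 clerks are not enough.
Lindqvist, Abara, Cho, and Tran alone can cover everything: Mon-PM→Lindqvist, Tue-AM→Abara, Tue-PM→Abara, Wed-AM→Lindqvist, Wed-PM→Lindqvist, Thu-AM→Lindqvist+Tran, Thu-PM→Tran, Fri-AM→Tran, Fri-PM→Abara+Cho, Sat-AM→Cho.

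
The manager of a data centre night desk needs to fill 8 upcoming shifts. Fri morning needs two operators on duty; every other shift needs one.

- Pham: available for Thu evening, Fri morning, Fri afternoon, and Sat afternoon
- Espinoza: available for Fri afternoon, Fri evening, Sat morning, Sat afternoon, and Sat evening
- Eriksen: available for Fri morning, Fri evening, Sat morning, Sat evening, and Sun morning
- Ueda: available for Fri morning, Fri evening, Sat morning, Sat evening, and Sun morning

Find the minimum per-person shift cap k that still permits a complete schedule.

3

With 4 operators and 9 worker-slots to fill, someone must work at least ⌈9/4⌉ = 3 shifts, so k ≥ 3.
k = 3 works: Thu evening→Pham, Fri morning→Eriksen+Ueda, Fri afternoon→Pham, Fri evening→Espinoza, Sat morning→Espinoza, Sat afternoon→Pham, Sat evening→Espinoza, Sun morning→Eriksen.
Loads: Pham 3, Espinoza 3, Eriksen 2, Ueda 1 — all ≤ 3.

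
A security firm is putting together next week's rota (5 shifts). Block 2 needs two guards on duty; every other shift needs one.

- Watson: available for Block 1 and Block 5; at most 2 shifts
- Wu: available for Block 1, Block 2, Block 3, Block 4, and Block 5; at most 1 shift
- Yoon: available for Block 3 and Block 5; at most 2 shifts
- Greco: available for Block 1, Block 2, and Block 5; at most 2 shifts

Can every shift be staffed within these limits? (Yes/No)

Total capacity is 7 and 6 slots are needed, so capacity alone doesn't rule it out.
Shifts {Block 2, Block 4} need 3 worker-slots in total, but the guards available for any of those shifts (Wu and Greco) can supply at most 2 among them. So no valid schedule exists.

No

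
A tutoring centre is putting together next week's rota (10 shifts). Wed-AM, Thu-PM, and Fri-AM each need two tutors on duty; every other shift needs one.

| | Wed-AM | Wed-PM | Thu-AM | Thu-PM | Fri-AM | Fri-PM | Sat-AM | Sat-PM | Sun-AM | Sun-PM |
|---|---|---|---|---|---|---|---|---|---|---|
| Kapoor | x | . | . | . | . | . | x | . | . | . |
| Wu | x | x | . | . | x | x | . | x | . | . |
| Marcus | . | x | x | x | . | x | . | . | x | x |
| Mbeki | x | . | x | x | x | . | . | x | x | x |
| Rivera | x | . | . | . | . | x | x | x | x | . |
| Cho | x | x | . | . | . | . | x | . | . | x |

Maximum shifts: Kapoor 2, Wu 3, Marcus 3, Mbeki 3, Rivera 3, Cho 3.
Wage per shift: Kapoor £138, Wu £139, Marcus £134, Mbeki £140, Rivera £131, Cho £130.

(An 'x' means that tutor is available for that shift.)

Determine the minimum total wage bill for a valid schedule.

£1742

Thu-PM can only be covered by Marcus and Mbeki, so that assignment is forced.
Fri-AM can only be covered by Wu and Mbeki, so that assignment is forced.
Picking the cheapest available tutor for each shift independently would cost £1731, but that ignores the shift limits.
An optimal schedule: Wed-AM→Cho+Kapoor, Wed-PM→Cho, Thu-AM→Marcus, Thu-PM→Marcus+Mbeki, Fri-AM→Wu+Mbeki, Fri-PM→Rivera, Sat-AM→Cho, Sat-PM→Rivera, Sun-AM→Rivera, Sun-PM→Marcus.
Total: 130 + 138 + 130 + 134 + 134 + 140 + 139 + 140 + 131 + 130 + 131 + 131 + 134 = £1742.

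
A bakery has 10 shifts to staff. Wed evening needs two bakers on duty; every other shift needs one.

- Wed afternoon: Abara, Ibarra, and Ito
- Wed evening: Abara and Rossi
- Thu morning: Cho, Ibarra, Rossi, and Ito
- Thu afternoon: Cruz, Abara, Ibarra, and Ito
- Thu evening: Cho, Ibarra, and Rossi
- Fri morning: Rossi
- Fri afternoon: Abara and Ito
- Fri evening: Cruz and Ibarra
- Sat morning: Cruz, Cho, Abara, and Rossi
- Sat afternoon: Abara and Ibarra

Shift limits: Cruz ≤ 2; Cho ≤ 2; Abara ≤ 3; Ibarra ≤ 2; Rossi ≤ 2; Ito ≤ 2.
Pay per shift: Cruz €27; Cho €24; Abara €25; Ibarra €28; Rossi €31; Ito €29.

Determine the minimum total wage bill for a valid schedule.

Wed evening can only be covered by Abara and Rossi, so that assignment is forced.
Fri morning can only be covered by Rossi, so that assignment is forced.
Picking the cheapest available baker for each shift independently would cost €286, but that ignores the shift limits.
An optimal schedule: Wed afternoon→Ibarra, Wed evening→Abara+Rossi, Thu morning→Cho, Thu afternoon→Ibarra, Thu evening→Cho, Fri morning→Rossi, Fri afternoon→Abara, Fri evening→Cruz, Sat morning→Cruz, Sat afternoon→Abara.
Total: 28 + 25 + 31 + 24 + 28 + 24 + 31 + 25 + 27 + 27 + 25 = €295.

€295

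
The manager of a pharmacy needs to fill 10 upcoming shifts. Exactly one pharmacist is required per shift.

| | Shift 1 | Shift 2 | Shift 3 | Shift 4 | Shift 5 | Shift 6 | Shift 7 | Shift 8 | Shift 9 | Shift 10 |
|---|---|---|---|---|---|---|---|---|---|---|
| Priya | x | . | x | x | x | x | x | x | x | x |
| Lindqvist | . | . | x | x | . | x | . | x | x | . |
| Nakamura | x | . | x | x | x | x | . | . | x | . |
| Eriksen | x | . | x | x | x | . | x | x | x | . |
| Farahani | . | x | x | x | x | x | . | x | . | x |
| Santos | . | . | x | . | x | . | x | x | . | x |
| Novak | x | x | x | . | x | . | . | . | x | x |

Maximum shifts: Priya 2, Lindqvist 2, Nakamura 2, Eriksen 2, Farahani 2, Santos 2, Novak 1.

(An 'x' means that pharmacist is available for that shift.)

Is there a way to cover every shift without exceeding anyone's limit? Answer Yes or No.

Yes

One valid schedule: Shift 1→Priya, Shift 2→Farahani, Shift 3→Eriksen, Shift 4→Lindqvist, Shift 5→Nakamura, Shift 6→Lindqvist, Shift 7→Priya, Shift 8→Eriksen, Shift 9→Nakamura, Shift 10→Farahani.
Loads: Priya 2/2, Lindqvist 2/2, Nakamura 2/2, Eriksen 2/2, Farahani 2/2, Santos 0/2, Novak 0/1 — all within limits.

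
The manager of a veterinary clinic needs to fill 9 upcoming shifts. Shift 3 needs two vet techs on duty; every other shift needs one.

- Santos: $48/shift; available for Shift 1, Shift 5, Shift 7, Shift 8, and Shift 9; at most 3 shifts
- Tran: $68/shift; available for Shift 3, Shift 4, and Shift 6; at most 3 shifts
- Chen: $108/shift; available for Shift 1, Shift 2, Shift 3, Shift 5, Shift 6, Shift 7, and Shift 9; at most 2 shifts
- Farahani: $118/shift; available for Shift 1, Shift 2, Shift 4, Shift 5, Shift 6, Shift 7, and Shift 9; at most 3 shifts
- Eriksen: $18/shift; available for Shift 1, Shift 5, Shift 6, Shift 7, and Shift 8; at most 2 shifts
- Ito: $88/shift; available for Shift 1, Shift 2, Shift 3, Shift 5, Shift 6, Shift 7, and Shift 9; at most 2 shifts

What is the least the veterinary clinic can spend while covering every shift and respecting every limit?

$560

Picking the cheapest available vet tech for each shift independently would cost $450, but that ignores the shift limits.
An optimal schedule: Shift 1→Eriksen, Shift 2→Ito, Shift 3→Tran+Ito, Shift 4→Tran, Shift 5→Santos, Shift 6→Tran, Shift 7→Santos, Shift 8→Eriksen, Shift 9→Santos.
Total: 18 + 88 + 68 + 88 + 68 + 48 + 68 + 48 + 18 + 48 = $560.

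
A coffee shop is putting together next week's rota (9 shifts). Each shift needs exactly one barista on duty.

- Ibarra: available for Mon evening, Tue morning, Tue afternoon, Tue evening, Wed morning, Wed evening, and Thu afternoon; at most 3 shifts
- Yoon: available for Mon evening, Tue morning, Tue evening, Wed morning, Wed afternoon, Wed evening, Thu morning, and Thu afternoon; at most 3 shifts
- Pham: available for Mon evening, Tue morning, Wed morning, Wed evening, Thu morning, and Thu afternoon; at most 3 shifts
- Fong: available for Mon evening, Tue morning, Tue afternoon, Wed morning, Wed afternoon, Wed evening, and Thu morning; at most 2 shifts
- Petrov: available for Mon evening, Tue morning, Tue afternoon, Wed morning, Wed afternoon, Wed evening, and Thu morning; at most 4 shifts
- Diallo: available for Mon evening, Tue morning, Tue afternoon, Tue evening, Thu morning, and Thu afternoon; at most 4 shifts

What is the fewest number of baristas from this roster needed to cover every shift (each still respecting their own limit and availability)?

3

9 slots to fill and no one can take more than 4, so at least ⌈9/4⌉ = 3 baristas are needed.
Ibarra, Yoon, and Pham alone can cover everything: Mon evening→Ibarra, Tue morning→Yoon, Tue afternoon→Ibarra, Tue evening→Ibarra, Wed morning→Pham, Wed afternoon→Yoon, Wed evening→Pham, Thu morning→Yoon, Thu afternoon→Pham.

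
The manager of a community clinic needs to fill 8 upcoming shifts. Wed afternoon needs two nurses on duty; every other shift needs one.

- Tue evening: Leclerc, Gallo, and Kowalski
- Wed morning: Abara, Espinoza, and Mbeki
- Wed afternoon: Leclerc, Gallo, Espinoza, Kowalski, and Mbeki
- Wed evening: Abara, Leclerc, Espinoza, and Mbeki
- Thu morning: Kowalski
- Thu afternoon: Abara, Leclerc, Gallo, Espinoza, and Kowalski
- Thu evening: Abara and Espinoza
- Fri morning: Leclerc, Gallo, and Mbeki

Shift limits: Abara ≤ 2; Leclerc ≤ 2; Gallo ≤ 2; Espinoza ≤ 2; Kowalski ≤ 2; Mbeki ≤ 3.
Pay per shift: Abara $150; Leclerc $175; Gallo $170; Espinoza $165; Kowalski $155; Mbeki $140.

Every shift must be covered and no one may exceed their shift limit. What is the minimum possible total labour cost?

$1360

Thu morning can only be covered by Kowalski, so that assignment is forced.
Picking the cheapest available nurse for each shift independently would cost $1325, but that ignores the shift limits.
An optimal schedule: Tue evening→Kowalski, Wed morning→Mbeki, Wed afternoon→Mbeki+Espinoza, Wed evening→Abara, Thu morning→Kowalski, Thu afternoon→Espinoza, Thu evening→Abara, Fri morning→Mbeki.
Total: 155 + 140 + 140 + 165 + 150 + 155 + 165 + 150 + 140 = $1360.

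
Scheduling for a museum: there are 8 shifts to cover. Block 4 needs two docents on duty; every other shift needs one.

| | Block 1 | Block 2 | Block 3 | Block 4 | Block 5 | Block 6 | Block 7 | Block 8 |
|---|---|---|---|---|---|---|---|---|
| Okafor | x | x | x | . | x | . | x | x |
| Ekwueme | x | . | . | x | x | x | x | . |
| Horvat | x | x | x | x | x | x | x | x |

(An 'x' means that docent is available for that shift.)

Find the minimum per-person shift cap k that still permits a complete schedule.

3

With 3 docents and 9 worker-slots to fill, someone must work at least ⌈9/3⌉ = 3 shifts, so k ≥ 3.
k = 3 works: Block 1→Ekwueme, Block 2→Okafor, Block 3→Okafor, Block 4→Ekwueme+Horvat, Block 5→Horvat, Block 6→Ekwueme, Block 7→Horvat, Block 8→Okafor.
Loads: Okafor 3, Ekwueme 3, Horvat 3 — all ≤ 3.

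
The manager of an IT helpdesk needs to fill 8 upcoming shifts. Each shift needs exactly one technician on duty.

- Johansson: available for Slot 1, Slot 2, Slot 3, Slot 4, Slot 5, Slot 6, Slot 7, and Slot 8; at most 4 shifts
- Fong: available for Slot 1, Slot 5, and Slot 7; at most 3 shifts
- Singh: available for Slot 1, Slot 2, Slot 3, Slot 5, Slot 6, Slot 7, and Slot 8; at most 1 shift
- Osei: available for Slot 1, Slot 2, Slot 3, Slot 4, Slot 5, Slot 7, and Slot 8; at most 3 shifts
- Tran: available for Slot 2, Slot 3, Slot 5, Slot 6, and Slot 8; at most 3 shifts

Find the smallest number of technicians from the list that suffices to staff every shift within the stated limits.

3

8 slots to fill and no one can take more than 4, so at least ⌈8/4⌉ = 2 technicians are needed.
Any 2 technicians together have capacity at most 4+3 = 7 < 8 slots, so 2 can never suffice.
Johansson, Fong, and Singh alone can cover everything: Slot 1→Fong, Slot 2→Johansson, Slot 3→Johansson, Slot 4→Johansson, Slot 5→Fong, Slot 6→Johansson, Slot 7→Fong, Slot 8→Singh.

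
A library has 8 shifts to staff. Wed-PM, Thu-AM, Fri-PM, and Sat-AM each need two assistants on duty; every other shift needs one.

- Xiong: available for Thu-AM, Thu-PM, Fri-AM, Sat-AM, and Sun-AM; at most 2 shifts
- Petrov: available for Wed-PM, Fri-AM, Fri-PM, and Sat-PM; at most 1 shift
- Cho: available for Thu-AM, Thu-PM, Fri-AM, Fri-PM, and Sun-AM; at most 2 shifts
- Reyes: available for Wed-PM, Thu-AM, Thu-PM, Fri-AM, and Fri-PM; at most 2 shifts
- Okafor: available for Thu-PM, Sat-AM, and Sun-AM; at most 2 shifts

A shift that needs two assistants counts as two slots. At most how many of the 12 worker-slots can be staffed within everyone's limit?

Total capacity across all assistants is 2+1+2+2+2 = 9, and 12 slots are needed, so at most 9 can be filled.
An assignment achieving 9: Wed-PM→Reyes, Thu-AM→Xiong+Cho, Fri-PM→Cho+Reyes, Sat-AM→Xiong+Okafor, Sat-PM→Petrov, Sun-AM→Okafor.
Loads: Xiong 2/2, Petrov 1/1, Cho 2/2, Reyes 2/2, Okafor 2/2.

9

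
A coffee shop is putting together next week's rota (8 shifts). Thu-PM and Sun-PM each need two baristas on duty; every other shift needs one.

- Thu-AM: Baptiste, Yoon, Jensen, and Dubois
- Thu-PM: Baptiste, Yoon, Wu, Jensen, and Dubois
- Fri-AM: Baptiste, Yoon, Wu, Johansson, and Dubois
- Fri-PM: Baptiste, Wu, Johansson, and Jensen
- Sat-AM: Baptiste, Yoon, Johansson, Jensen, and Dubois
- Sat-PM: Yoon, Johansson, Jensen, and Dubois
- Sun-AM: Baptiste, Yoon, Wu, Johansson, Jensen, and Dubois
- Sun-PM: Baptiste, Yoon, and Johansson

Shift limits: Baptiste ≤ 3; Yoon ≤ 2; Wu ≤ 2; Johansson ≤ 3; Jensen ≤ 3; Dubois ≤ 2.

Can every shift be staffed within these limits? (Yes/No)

One valid schedule: Thu-AM→Baptiste, Thu-PM→Jensen+Dubois, Fri-AM→Wu, Fri-PM→Baptiste, Sat-AM→Johansson, Sat-PM→Yoon, Sun-AM→Wu, Sun-PM→Baptiste+Yoon.
Loads: Baptiste 3/3, Yoon 2/2, Wu 2/2, Johansson 1/3, Jensen 1/3, Dubois 1/2 — all within limits.

Yes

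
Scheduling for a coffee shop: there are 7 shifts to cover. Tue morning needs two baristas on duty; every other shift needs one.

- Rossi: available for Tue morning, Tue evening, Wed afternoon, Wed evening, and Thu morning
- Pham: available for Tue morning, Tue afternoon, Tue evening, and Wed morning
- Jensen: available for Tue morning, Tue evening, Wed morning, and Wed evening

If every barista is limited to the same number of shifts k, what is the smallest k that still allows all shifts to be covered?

3

With 3 baristas and 8 worker-slots to fill, someone must work at least ⌈8/3⌉ = 3 shifts, so k ≥ 3.
k = 3 works: Tue morning→Pham+Jensen, Tue afternoon→Pham, Tue evening→Jensen, Wed morning→Pham, Wed afternoon→Rossi, Wed evening→Rossi, Thu morning→Rossi.
Loads: Rossi 3, Pham 3, Jensen 2 — all ≤ 3.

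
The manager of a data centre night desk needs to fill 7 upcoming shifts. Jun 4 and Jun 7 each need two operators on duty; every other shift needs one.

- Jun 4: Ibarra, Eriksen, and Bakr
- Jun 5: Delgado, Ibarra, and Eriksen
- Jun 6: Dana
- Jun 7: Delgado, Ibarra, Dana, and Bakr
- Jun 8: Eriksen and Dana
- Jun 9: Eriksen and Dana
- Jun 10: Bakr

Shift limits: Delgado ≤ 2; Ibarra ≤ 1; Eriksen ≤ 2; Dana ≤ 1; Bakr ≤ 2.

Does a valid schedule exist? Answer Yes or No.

No

Total capacity is 2+1+2+1+2 = 8 but 9 worker-slots are needed — infeasible.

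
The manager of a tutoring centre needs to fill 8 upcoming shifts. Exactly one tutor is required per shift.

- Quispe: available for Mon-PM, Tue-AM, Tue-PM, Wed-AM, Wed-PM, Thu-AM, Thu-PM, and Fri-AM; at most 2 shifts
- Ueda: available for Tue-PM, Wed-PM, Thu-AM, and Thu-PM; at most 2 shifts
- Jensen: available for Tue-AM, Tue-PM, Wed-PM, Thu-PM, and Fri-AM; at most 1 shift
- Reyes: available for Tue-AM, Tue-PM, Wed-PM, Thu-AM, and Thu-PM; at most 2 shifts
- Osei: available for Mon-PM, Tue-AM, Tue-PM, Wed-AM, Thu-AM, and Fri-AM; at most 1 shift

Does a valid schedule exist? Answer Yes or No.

One valid schedule: Mon-PM→Quispe, Tue-AM→Reyes, Tue-PM→Osei, Wed-AM→Quispe, Wed-PM→Ueda, Thu-AM→Ueda, Thu-PM→Reyes, Fri-AM→Jensen.
Loads: Quispe 2/2, Ueda 2/2, Jensen 1/1, Reyes 2/2, Osei 1/1 — all within limits.

Yes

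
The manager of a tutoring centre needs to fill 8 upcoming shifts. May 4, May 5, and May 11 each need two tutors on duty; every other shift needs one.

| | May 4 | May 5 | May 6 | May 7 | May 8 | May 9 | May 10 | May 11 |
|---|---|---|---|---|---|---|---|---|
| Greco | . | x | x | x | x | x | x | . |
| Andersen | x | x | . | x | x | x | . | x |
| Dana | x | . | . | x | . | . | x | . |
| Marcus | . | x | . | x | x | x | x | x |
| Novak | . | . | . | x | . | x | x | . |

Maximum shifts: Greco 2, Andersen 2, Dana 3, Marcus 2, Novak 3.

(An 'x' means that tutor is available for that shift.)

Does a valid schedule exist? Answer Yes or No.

Total capacity is 12 and 11 slots are needed, so capacity alone doesn't rule it out.
Shifts {May 4, May 5, May 6, May 8, May 11} need 8 worker-slots in total, but the tutors available for any of those shifts (Greco, Andersen, Dana, and Marcus) can supply at most 7 among them. So no valid schedule exists.

No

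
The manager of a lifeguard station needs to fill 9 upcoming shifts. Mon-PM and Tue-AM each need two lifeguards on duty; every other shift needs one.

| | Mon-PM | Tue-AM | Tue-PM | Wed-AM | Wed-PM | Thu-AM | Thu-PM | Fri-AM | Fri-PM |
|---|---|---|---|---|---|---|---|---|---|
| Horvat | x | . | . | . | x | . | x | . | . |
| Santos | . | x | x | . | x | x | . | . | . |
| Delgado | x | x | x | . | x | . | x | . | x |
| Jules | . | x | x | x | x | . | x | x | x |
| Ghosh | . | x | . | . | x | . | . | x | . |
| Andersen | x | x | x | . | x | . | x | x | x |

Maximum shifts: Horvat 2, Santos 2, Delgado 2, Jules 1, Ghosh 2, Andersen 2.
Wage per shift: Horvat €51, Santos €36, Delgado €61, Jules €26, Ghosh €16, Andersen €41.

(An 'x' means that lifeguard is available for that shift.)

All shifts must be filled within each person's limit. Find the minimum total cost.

Wed-AM can only be covered by Jules, so that assignment is forced.
Thu-AM can only be covered by Santos, so that assignment is forced.
Picking the cheapest available lifeguard for each shift independently would cost €306, but that ignores the shift limits.
An optimal schedule: Mon-PM→Horvat+Delgado, Tue-AM→Ghosh+Andersen, Tue-PM→Santos, Wed-AM→Jules, Wed-PM→Andersen, Thu-AM→Santos, Thu-PM→Horvat, Fri-AM→Ghosh, Fri-PM→Delgado.
Total: 51 + 61 + 16 + 41 + 36 + 26 + 41 + 36 + 51 + 16 + 61 = €436.

€436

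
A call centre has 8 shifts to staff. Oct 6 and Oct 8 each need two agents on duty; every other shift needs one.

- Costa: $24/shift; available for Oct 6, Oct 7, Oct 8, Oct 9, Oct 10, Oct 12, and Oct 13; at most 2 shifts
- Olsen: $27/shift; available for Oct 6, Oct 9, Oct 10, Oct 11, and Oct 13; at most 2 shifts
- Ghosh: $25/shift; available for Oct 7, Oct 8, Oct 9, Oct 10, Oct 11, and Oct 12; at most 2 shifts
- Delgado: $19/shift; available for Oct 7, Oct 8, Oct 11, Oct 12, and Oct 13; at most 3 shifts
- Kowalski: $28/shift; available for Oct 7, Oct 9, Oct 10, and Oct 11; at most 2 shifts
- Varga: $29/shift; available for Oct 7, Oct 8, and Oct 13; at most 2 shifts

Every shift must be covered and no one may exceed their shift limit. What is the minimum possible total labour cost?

Oct 6 can only be covered by Costa and Olsen, so that assignment is forced.
Picking the cheapest available agent for each shift independently would cost $218, but that ignores the shift limits.
An optimal schedule: Oct 6→Costa+Olsen, Oct 7→Kowalski, Oct 8→Delgado+Ghosh, Oct 9→Costa, Oct 10→Ghosh, Oct 11→Delgado, Oct 12→Delgado, Oct 13→Olsen.
Total: 24 + 27 + 28 + 19 + 25 + 24 + 25 + 19 + 19 + 27 = $237.

$237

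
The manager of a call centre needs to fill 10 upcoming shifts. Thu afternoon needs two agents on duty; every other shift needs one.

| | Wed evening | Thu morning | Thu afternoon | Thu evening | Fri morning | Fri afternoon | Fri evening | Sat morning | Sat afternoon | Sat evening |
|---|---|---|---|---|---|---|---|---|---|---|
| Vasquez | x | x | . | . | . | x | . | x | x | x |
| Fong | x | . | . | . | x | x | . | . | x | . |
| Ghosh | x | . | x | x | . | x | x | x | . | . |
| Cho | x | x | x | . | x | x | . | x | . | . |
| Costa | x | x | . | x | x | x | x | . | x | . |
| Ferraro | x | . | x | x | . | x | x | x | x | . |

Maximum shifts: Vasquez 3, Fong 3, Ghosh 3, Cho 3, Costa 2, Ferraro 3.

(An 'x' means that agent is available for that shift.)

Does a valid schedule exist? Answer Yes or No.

Sat evening can only be covered by Vasquez, so that assignment is forced.
One valid schedule: Wed evening→Fong, Thu morning→Vasquez, Thu afternoon→Ghosh+Cho, Thu evening→Ghosh, Fri morning→Fong, Fri afternoon→Cho, Fri evening→Ghosh, Sat morning→Vasquez, Sat afternoon→Fong, Sat evening→Vasquez.
Loads: Vasquez 3/3, Fong 3/3, Ghosh 3/3, Cho 2/3, Costa 0/2, Ferraro 0/3 — all within limits.

Yes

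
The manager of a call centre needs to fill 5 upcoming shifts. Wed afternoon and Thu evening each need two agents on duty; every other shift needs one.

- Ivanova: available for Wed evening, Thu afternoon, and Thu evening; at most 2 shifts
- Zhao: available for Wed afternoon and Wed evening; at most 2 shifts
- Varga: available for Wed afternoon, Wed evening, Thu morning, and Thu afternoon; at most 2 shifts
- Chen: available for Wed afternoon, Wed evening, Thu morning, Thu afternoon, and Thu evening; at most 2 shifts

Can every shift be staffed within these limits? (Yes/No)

Thu evening can only be covered by Ivanova and Chen, so that assignment is forced.
One valid schedule: Wed afternoon→Zhao+Varga, Wed evening→Zhao, Thu morning→Varga, Thu afternoon→Ivanova, Thu evening→Ivanova+Chen.
Loads: Ivanova 2/2, Zhao 2/2, Varga 2/2, Chen 1/2 — all within limits.

Yes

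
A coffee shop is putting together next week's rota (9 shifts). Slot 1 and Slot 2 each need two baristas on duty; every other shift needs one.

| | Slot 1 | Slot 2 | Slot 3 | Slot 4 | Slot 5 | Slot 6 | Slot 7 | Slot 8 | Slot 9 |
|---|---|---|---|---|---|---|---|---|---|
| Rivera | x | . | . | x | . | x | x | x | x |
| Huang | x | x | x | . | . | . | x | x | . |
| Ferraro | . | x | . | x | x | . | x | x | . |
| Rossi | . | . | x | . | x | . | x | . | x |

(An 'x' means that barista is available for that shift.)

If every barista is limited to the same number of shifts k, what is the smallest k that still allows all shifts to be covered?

3

With 4 baristas and 11 worker-slots to fill, someone must work at least ⌈11/4⌉ = 3 shifts, so k ≥ 3.
k = 3 works: Slot 1→Rivera+Huang, Slot 2→Huang+Ferraro, Slot 3→Huang, Slot 4→Rivera, Slot 5→Ferraro, Slot 6→Rivera, Slot 7→Rossi, Slot 8→Ferraro, Slot 9→Rossi.
Loads: Rivera 3, Huang 3, Ferraro 3, Rossi 2 — all ≤ 3.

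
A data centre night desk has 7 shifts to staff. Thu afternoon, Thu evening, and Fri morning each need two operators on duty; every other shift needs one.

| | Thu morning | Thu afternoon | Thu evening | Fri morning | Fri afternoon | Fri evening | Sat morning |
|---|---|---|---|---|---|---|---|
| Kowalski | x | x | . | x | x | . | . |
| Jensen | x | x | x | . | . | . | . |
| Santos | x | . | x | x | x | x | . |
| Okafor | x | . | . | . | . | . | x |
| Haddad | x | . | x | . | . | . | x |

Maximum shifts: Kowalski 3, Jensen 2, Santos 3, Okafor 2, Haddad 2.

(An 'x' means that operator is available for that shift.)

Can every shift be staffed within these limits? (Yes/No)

Thu afternoon can only be covered by Kowalski and Jensen, so that assignment is forced.
Fri morning can only be covered by Kowalski and Santos, so that assignment is forced.
Fri evening can only be covered by Santos, so that assignment is forced.
One valid schedule: Thu morning→Okafor, Thu afternoon→Kowalski+Jensen, Thu evening→Jensen+Santos, Fri morning→Kowalski+Santos, Fri afternoon→Kowalski, Fri evening→Santos, Sat morning→Okafor.
Loads: Kowalski 3/3, Jensen 2/2, Santos 3/3, Okafor 2/2, Haddad 0/2 — all within limits.

Yes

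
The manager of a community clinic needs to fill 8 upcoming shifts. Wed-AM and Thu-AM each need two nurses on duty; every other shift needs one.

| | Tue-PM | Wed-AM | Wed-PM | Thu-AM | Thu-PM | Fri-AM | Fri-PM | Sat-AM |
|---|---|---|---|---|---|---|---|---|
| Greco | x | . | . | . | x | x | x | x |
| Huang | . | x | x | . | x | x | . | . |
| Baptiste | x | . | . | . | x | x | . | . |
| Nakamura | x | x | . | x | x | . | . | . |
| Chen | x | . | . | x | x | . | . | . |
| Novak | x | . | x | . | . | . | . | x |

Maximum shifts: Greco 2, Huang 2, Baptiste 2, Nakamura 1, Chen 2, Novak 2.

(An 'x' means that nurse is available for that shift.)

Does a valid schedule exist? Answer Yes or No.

No

Total capacity is 11 and 10 slots are needed, so capacity alone doesn't rule it out.
Shifts {Wed-AM, Thu-AM} need 4 worker-slots in total, but the nurses available for any of those shifts (Huang, Nakamura, and Chen) can supply at most 3 among them. So no valid schedule exists.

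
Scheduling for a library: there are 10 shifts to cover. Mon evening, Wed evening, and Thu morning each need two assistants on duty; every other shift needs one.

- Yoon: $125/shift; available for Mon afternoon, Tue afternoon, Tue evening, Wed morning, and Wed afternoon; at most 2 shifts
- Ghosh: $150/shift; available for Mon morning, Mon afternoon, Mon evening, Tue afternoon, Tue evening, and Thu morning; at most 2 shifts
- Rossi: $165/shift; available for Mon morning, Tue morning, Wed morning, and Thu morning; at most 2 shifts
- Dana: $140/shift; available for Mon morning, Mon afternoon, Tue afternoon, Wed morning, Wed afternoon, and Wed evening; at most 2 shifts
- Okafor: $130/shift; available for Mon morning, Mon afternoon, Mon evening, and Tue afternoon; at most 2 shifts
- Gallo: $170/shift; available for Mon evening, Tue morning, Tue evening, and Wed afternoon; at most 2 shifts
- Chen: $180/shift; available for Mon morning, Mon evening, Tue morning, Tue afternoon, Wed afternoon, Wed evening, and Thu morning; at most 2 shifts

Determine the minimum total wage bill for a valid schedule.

Wed evening can only be covered by Dana and Chen, so that assignment is forced.
Picking the cheapest available assistant for each shift independently would cost $1835, but that ignores the shift limits.
An optimal schedule: Mon morning→Okafor, Mon afternoon→Okafor, Mon evening→Ghosh+Gallo, Tue morning→Rossi, Tue afternoon→Dana, Tue evening→Yoon, Wed morning→Yoon, Wed afternoon→Gallo, Wed evening→Dana+Chen, Thu morning→Ghosh+Rossi.
Total: 130 + 130 + 150 + 170 + 165 + 140 + 125 + 125 + 170 + 140 + 180 + 150 + 165 = $1940.

$1940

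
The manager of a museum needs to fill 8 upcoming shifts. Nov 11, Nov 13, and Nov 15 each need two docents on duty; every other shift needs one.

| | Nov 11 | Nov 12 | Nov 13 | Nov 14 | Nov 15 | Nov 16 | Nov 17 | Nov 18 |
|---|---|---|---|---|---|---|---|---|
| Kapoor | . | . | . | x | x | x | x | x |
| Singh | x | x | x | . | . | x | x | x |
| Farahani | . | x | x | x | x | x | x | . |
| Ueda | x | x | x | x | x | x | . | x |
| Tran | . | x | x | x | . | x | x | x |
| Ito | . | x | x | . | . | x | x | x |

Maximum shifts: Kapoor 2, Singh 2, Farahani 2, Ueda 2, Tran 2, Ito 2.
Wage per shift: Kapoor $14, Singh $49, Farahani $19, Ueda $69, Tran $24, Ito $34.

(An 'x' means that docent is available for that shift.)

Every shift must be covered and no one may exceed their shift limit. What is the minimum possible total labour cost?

Nov 11 can only be covered by Singh and Ueda, so that assignment is forced.
Picking the cheapest available docent for each shift independently would cost $269, but that ignores the shift limits.
An optimal schedule: Nov 11→Singh+Ueda, Nov 12→Farahani, Nov 13→Ito+Singh, Nov 14→Kapoor, Nov 15→Kapoor+Farahani, Nov 16→Ito, Nov 17→Tran, Nov 18→Tran.
Total: 49 + 69 + 19 + 34 + 49 + 14 + 14 + 19 + 34 + 24 + 24 = $349.

$349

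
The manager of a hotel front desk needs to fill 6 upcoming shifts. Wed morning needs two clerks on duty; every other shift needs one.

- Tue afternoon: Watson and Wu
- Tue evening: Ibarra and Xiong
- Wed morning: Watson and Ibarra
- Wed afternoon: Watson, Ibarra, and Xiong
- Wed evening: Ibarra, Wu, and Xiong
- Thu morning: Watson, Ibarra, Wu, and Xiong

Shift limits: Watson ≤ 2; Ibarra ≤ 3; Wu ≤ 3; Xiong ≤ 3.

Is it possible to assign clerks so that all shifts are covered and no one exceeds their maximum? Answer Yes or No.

Wed morning can only be covered by Watson and Ibarra, so that assignment is forced.
One valid schedule: Tue afternoon→Watson, Tue evening→Ibarra, Wed morning→Watson+Ibarra, Wed afternoon→Ibarra, Wed evening→Wu, Thu morning→Wu.
Loads: Watson 2/2, Ibarra 3/3, Wu 2/3, Xiong 0/3 — all within limits.

Yes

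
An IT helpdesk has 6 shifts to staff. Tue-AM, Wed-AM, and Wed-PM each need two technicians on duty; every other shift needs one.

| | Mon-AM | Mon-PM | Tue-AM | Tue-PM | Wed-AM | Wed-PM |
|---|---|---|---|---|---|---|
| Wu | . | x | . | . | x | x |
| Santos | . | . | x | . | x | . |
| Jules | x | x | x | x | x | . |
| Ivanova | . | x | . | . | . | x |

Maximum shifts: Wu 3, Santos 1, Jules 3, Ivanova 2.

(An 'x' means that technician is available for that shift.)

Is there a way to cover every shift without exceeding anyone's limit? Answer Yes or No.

No

Total capacity is 9 and 9 slots are needed, so capacity alone doesn't rule it out.
Shifts {Mon-AM, Tue-AM, Tue-PM, Wed-AM} need 6 worker-slots in total, but the technicians available for any of those shifts (Wu, Santos, and Jules) can supply at most 5 among them. So no valid schedule exists.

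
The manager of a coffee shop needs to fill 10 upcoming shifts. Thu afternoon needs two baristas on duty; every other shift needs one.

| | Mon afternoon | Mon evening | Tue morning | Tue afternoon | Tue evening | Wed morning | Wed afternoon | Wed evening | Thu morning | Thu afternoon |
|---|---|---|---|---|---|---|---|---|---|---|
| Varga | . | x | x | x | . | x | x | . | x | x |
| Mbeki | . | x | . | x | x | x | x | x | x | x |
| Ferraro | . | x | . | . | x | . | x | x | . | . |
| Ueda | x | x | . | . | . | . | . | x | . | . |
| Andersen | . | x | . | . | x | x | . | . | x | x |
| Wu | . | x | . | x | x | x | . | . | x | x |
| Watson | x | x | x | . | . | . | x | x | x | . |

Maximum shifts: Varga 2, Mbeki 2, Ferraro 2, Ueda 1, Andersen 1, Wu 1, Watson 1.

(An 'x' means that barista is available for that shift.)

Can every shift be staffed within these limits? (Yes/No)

Total capacity is 2+2+2+1+1+1+1 = 10 but 11 worker-slots are needed — infeasible.

No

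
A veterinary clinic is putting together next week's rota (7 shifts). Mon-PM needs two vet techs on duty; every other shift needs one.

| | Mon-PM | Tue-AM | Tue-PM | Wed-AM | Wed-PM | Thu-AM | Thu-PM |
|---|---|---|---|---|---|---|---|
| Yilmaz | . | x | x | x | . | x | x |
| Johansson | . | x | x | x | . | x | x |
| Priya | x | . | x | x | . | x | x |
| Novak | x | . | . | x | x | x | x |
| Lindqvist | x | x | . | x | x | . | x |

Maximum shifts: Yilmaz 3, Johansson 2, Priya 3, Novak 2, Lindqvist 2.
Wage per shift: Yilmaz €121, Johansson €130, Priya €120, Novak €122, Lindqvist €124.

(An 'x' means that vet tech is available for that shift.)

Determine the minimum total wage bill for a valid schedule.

€967

Picking the cheapest available vet tech for each shift independently would cost €965, but that ignores the shift limits.
An optimal schedule: Mon-PM→Priya+Novak, Tue-AM→Yilmaz, Tue-PM→Priya, Wed-AM→Yilmaz, Wed-PM→Novak, Thu-AM→Priya, Thu-PM→Yilmaz.
Total: 120 + 122 + 121 + 120 + 121 + 122 + 120 + 121 = €967.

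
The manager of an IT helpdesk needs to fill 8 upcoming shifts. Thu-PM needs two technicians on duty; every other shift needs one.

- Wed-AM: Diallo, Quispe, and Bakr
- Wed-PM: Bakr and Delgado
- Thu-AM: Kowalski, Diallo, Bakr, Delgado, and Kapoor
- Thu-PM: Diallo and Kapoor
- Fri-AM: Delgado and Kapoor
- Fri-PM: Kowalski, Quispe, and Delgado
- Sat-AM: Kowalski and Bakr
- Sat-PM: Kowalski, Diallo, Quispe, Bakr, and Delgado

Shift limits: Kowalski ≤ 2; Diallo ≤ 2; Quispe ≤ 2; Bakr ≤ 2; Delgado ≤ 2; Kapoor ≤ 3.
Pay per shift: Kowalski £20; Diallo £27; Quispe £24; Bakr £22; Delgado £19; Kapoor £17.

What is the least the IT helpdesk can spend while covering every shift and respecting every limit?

Thu-PM can only be covered by Diallo and Kapoor, so that assignment is forced.
Picking the cheapest available technician for each shift independently would cost £177, but that ignores the shift limits.
An optimal schedule: Wed-AM→Bakr, Wed-PM→Delgado, Thu-AM→Kapoor, Thu-PM→Kapoor+Diallo, Fri-AM→Kapoor, Fri-PM→Delgado, Sat-AM→Kowalski, Sat-PM→Kowalski.
Total: 22 + 19 + 17 + 17 + 27 + 17 + 19 + 20 + 20 = £178.

£178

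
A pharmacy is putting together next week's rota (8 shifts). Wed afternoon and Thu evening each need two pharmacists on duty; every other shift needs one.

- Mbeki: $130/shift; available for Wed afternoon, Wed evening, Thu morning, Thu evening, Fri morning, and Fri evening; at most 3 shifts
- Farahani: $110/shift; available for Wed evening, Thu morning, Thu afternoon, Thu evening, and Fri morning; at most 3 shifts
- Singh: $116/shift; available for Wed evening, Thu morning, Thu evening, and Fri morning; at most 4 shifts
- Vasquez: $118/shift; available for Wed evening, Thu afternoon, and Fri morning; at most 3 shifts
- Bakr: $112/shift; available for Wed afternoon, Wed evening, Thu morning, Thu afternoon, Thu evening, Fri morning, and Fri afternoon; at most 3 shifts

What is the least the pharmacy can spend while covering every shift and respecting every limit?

Wed afternoon can only be covered by Mbeki and Bakr, so that assignment is forced.
Fri afternoon can only be covered by Bakr, so that assignment is forced.
Fri evening can only be covered by Mbeki, so that assignment is forced.
Picking the cheapest available pharmacist for each shift independently would cost $1146, but that ignores the shift limits.
An optimal schedule: Wed afternoon→Bakr+Mbeki, Wed evening→Farahani, Thu morning→Farahani, Thu afternoon→Farahani, Thu evening→Bakr+Singh, Fri morning→Singh, Fri afternoon→Bakr, Fri evening→Mbeki.
Total: 112 + 130 + 110 + 110 + 110 + 112 + 116 + 116 + 112 + 130 = $1158.

$1158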